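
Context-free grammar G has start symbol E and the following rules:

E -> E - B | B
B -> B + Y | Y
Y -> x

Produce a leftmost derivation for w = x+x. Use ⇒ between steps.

E ⇒ B ⇒ B+Y ⇒ Y+Y ⇒ x+Y ⇒ x+x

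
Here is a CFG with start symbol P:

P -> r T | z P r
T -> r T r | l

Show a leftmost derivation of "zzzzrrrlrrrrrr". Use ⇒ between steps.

P⇒zPr⇒zzPrr⇒zzzPrrr⇒zzzzPrrrr⇒zzzzrTrrrr⇒zzzzrrTrrrrr⇒zzzzrrrTrrrrrr⇒zzzzrrrlrrrrrr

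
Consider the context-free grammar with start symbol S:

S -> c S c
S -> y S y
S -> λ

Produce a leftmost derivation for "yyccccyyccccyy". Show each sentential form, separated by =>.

S => ySy => yySyy => yycScyy => yyccSccyy => yycccScccyy => yyccccSccccyy => yyccccySyccccyy => yyccccyyccccyy

S => ySy   [S -> y S y]
ySy => yySyy   [S -> y S y]
yySyy => yycScyy   [S -> c S c]
yycScyy => yyccSccyy   [S -> c S c]
yyccSccyy => yycccScccyy   [S -> c S c]
yycccScccyy => yyccccSccccyy   [S -> c S c]
yyccccSccccyy => yyccccySyccccyy   [S -> y S y]
yyccccySyccccyy => yyccccyyccccyy   [S -> λ]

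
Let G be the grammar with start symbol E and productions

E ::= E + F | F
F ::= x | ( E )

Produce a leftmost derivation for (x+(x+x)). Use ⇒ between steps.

E ⇒ F   [E ::= F]
F ⇒ (E)   [F ::= ( E )]
(E) ⇒ (E+F)   [E ::= E + F]
(E+F) ⇒ (F+F)   [E ::= F]
(F+F) ⇒ (x+F)   [F ::= x]
(x+F) ⇒ (x+(E))   [F ::= ( E )]
(x+(E)) ⇒ (x+(E+F))   [E ::= E + F]
(x+(E+F)) ⇒ (x+(F+F))   [E ::= F]
(x+(F+F)) ⇒ (x+(x+F))   [F ::= x]
(x+(x+F)) ⇒ (x+(x+x))   [F ::= x]

E ⇒ F ⇒ (E) ⇒ (E+F) ⇒ (F+F) ⇒ (x+F) ⇒ (x+(E)) ⇒ (x+(E+F)) ⇒ (x+(F+F)) ⇒ (x+(x+F)) ⇒ (x+(x+x))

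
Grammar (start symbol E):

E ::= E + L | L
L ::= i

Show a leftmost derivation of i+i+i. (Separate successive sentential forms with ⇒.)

E ⇒ E+L ⇒ E+L+L ⇒ L+L+L ⇒ i+L+L ⇒ i+i+L ⇒ i+i+i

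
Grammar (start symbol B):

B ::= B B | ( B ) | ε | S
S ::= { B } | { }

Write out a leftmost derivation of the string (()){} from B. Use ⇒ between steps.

B ⇒ BB   [B ::= B B]
BB ⇒ BBB   [B ::= B B]
BBB ⇒ (B)BB   [B ::= ( B )]
(B)BB ⇒ ((B))BB   [B ::= ( B )]
((B))BB ⇒ (())BB   [B ::= ε]
(())BB ⇒ (())SB   [B ::= S]
(())SB ⇒ (()){B}B   [S ::= { B }]
(()){B}B ⇒ (()){}B   [B ::= ε]
(()){}B ⇒ (()){}   [B ::= ε]

B⇒BB⇒BBB⇒(B)BB⇒((B))BB⇒(())BB⇒(())SB⇒(()){B}B⇒(()){}B⇒(()){}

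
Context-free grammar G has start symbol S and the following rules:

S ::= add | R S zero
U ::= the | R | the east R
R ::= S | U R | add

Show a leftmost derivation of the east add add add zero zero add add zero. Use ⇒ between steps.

S ⇒ R S zero   [S ::= R S zero]
R S zero ⇒ U R S zero   [R ::= U R]
U R S zero ⇒ the east R R S zero   [U ::= the east R]
the east R R S zero ⇒ the east S R S zero   [R ::= S]
the east S R S zero ⇒ the east R S zero R S zero   [S ::= R S zero]
the east R S zero R S zero ⇒ the east add S zero R S zero   [R ::= add]
the east add S zero R S zero ⇒ the east add R S zero zero R S zero   [S ::= R S zero]
the east add R S zero zero R S zero ⇒ the east add add S zero zero R S zero   [R ::= add]
the east add add S zero zero R S zero ⇒ the east add add add zero zero R S zero   [S ::= add]
the east add add add zero zero R S zero ⇒ the east add add add zero zero add S zero   [R ::= add]
the east add add add zero zero add S zero ⇒ the east add add add zero zero add add zero   [S ::= add]

S ⇒ R S zero ⇒ U R S zero ⇒ the east R R S zero ⇒ the east S R S zero ⇒ the east R S zero R S zero ⇒ the east add S zero R S zero ⇒ the east add R S zero zero R S zero ⇒ the east add add S zero zero R S zero ⇒ the east add add add zero zero R S zero ⇒ the east add add add zero zero add S zero ⇒ the east add add add zero zero add add zero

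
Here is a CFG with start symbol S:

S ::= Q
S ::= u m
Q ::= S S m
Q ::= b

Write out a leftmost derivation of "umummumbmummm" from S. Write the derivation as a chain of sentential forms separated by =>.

S => Q   [S ::= Q]
Q => SSm   [Q ::= S S m]
SSm => QSm   [S ::= Q]
QSm => SSmSm   [Q ::= S S m]
SSmSm => umSmSm   [S ::= u m]
umSmSm => umummSm   [S ::= u m]
umummSm => umummQm   [S ::= Q]
umummQm => umummSSmm   [Q ::= S S m]
umummSSmm => umummQSmm   [S ::= Q]
umummQSmm => umummSSmSmm   [Q ::= S S m]
umummSSmSmm => umummumSmSmm   [S ::= u m]
umummumSmSmm => umummumQmSmm   [S ::= Q]
umummumQmSmm => umummumbmSmm   [Q ::= b]
umummumbmSmm => umummumbmummm   [S ::= u m]

S=>Q=>SSm=>QSm=>SSmSm=>umSmSm=>umummSm=>umummQm=>umummSSmm=>umummQSmm=>umummSSmSmm=>umummumSmSmm=>umummumQmSmm=>umummumbmSmm=>umummumbmummm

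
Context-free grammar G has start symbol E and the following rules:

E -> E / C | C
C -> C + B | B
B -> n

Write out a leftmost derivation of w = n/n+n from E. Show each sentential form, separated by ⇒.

E ⇒ E/C ⇒ C/C ⇒ B/C ⇒ n/C ⇒ n/C+B ⇒ n/B+B ⇒ n/n+B ⇒ n/n+n

E ⇒ E/C   [E -> E / C]
E/C ⇒ C/C   [E -> C]
C/C ⇒ B/C   [C -> B]
B/C ⇒ n/C   [B -> n]
n/C ⇒ n/C+B   [C -> C + B]
n/C+B ⇒ n/B+B   [C -> B]
n/B+B ⇒ n/n+B   [B -> n]
n/n+B ⇒ n/n+n   [B -> n]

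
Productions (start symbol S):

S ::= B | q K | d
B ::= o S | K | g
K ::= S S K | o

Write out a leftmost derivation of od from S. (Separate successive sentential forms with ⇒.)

S ⇒ B ⇒ oS ⇒ od

S ⇒ B   [S ::= B]
B ⇒ oS   [B ::= o S]
oS ⇒ od   [S ::= d]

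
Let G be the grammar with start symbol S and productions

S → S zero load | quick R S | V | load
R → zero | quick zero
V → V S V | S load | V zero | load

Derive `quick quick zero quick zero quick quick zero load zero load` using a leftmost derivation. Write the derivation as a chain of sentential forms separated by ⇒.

S ⇒ quick R S ⇒ quick quick zero S ⇒ quick quick zero quick R S ⇒ quick quick zero quick zero S ⇒ quick quick zero quick zero quick R S ⇒ quick quick zero quick zero quick quick zero S ⇒ quick quick zero quick zero quick quick zero S zero load ⇒ quick quick zero quick zero quick quick zero load zero load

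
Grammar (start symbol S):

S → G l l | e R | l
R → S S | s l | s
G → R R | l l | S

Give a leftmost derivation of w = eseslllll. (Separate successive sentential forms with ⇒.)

S ⇒ eR ⇒ eSS ⇒ eGllS ⇒ eRRllS ⇒ esRllS ⇒ esSSllS ⇒ eseRSllS ⇒ eseslSllS ⇒ esesllllS ⇒ eseslllll

S ⇒ eR   [S → e R]
eR ⇒ eSS   [R → S S]
eSS ⇒ eGllS   [S → G l l]
eGllS ⇒ eRRllS   [G → R R]
eRRllS ⇒ esRllS   [R → s]
esRllS ⇒ esSSllS   [R → S S]
esSSllS ⇒ eseRSllS   [S → e R]
eseRSllS ⇒ eseslSllS   [R → s l]
eseslSllS ⇒ esesllllS   [S → l]
esesllllS ⇒ eseslllll   [S → l]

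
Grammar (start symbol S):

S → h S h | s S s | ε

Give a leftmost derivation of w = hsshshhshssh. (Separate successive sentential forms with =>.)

S => hSh   [S → h S h]
hSh => hsSsh   [S → s S s]
hsSsh => hssSssh   [S → s S s]
hssSssh => hsshShssh   [S → h S h]
hsshShssh => hsshsSshssh   [S → s S s]
hsshsSshssh => hsshshShshssh   [S → h S h]
hsshshShshssh => hsshshhshssh   [S → ε]

S=>hSh=>hsSsh=>hssSssh=>hsshShssh=>hsshsSshssh=>hsshshShshssh=>hsshshhshssh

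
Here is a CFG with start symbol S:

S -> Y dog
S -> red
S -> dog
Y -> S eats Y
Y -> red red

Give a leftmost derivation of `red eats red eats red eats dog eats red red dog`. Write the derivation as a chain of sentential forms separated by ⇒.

S ⇒ Y dog ⇒ S eats Y dog ⇒ red eats Y dog ⇒ red eats S eats Y dog ⇒ red eats red eats Y dog ⇒ red eats red eats S eats Y dog ⇒ red eats red eats red eats Y dog ⇒ red eats red eats red eats S eats Y dog ⇒ red eats red eats red eats dog eats Y dog ⇒ red eats red eats red eats dog eats red red dog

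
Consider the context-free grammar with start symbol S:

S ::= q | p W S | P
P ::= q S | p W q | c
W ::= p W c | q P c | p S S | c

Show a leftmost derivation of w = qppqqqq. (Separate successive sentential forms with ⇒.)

S ⇒ P ⇒ qS ⇒ qpWS ⇒ qppSSS ⇒ qppPSS ⇒ qppqSSS ⇒ qppqqSS ⇒ qppqqqS ⇒ qppqqqq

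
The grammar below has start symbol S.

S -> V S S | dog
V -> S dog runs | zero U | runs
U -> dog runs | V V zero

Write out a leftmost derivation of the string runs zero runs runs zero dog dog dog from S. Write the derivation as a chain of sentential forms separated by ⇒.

S ⇒ V S S   [S -> V S S]
V S S ⇒ runs S S   [V -> runs]
runs S S ⇒ runs V S S S   [S -> V S S]
runs V S S S ⇒ runs zero U S S S   [V -> zero U]
runs zero U S S S ⇒ runs zero V V zero S S S   [U -> V V zero]
runs zero V V zero S S S ⇒ runs zero runs V zero S S S   [V -> runs]
runs zero runs V zero S S S ⇒ runs zero runs runs zero S S S   [V -> runs]
runs zero runs runs zero S S S ⇒ runs zero runs runs zero dog S S   [S -> dog]
runs zero runs runs zero dog S S ⇒ runs zero runs runs zero dog dog S   [S -> dog]
runs zero runs runs zero dog dog S ⇒ runs zero runs runs zero dog dog dog   [S -> dog]

S ⇒ V S S ⇒ runs S S ⇒ runs V S S S ⇒ runs zero U S S S ⇒ runs zero V V zero S S S ⇒ runs zero runs V zero S S S ⇒ runs zero runs runs zero S S S ⇒ runs zero runs runs zero dog S S ⇒ runs zero runs runs zero dog dog S ⇒ runs zero runs runs zero dog dog dog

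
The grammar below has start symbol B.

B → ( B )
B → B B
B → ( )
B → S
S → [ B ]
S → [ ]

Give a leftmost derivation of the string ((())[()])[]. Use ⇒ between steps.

B ⇒ BB   [B → B B]
BB ⇒ (B)B   [B → ( B )]
(B)B ⇒ (BB)B   [B → B B]
(BB)B ⇒ ((B)B)B   [B → ( B )]
((B)B)B ⇒ ((())B)B   [B → ( )]
((())B)B ⇒ ((())S)B   [B → S]
((())S)B ⇒ ((())[B])B   [S → [ B ]]
((())[B])B ⇒ ((())[()])B   [B → ( )]
((())[()])B ⇒ ((())[()])S   [B → S]
((())[()])S ⇒ ((())[()])[]   [S → [ ]]

B⇒BB⇒(B)B⇒(BB)B⇒((B)B)B⇒((())B)B⇒((())S)B⇒((())[B])B⇒((())[()])B⇒((())[()])S⇒((())[()])[]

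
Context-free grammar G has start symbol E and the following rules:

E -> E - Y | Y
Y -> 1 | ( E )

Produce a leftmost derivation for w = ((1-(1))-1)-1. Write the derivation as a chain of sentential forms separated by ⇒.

E ⇒ E-Y   [E -> E - Y]
E-Y ⇒ Y-Y   [E -> Y]
Y-Y ⇒ (E)-Y   [Y -> ( E )]
(E)-Y ⇒ (E-Y)-Y   [E -> E - Y]
(E-Y)-Y ⇒ (Y-Y)-Y   [E -> Y]
(Y-Y)-Y ⇒ ((E)-Y)-Y   [Y -> ( E )]
((E)-Y)-Y ⇒ ((E-Y)-Y)-Y   [E -> E - Y]
((E-Y)-Y)-Y ⇒ ((Y-Y)-Y)-Y   [E -> Y]
((Y-Y)-Y)-Y ⇒ ((1-Y)-Y)-Y   [Y -> 1]
((1-Y)-Y)-Y ⇒ ((1-(E))-Y)-Y   [Y -> ( E )]
((1-(E))-Y)-Y ⇒ ((1-(Y))-Y)-Y   [E -> Y]
((1-(Y))-Y)-Y ⇒ ((1-(1))-Y)-Y   [Y -> 1]
((1-(1))-Y)-Y ⇒ ((1-(1))-1)-Y   [Y -> 1]
((1-(1))-1)-Y ⇒ ((1-(1))-1)-1   [Y -> 1]

E ⇒ E-Y ⇒ Y-Y ⇒ (E)-Y ⇒ (E-Y)-Y ⇒ (Y-Y)-Y ⇒ ((E)-Y)-Y ⇒ ((E-Y)-Y)-Y ⇒ ((Y-Y)-Y)-Y ⇒ ((1-Y)-Y)-Y ⇒ ((1-(E))-Y)-Y ⇒ ((1-(Y))-Y)-Y ⇒ ((1-(1))-Y)-Y ⇒ ((1-(1))-1)-Y ⇒ ((1-(1))-1)-1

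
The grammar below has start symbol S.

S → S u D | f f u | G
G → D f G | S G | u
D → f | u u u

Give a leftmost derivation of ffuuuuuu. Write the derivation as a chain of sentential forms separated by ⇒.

S ⇒ G   [S → G]
G ⇒ DfG   [G → D f G]
DfG ⇒ ffG   [D → f]
ffG ⇒ ffSG   [G → S G]
ffSG ⇒ ffSuDG   [S → S u D]
ffSuDG ⇒ ffGuDG   [S → G]
ffGuDG ⇒ ffuuDG   [G → u]
ffuuDG ⇒ ffuuuuuG   [D → u u u]
ffuuuuuG ⇒ ffuuuuuu   [G → u]

S⇒G⇒DfG⇒ffG⇒ffSG⇒ffSuDG⇒ffGuDG⇒ffuuDG⇒ffuuuuuG⇒ffuuuuuu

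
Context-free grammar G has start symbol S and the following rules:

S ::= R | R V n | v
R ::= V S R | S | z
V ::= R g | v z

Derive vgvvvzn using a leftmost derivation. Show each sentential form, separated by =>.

S => RVn => VSRVn => RgSRVn => SgSRVn => vgSRVn => vgvRVn => vgvSVn => vgvvVn => vgvvvzn

S => RVn   [S ::= R V n]
RVn => VSRVn   [R ::= V S R]
VSRVn => RgSRVn   [V ::= R g]
RgSRVn => SgSRVn   [R ::= S]
SgSRVn => vgSRVn   [S ::= v]
vgSRVn => vgvRVn   [S ::= v]
vgvRVn => vgvSVn   [R ::= S]
vgvSVn => vgvvVn   [S ::= v]
vgvvVn => vgvvvzn   [V ::= v z]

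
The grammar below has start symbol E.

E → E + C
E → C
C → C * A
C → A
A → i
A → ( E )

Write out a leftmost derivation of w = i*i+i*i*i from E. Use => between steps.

E => E+C   [E → E + C]
E+C => C+C   [E → C]
C+C => C*A+C   [C → C * A]
C*A+C => A*A+C   [C → A]
A*A+C => i*A+C   [A → i]
i*A+C => i*i+C   [A → i]
i*i+C => i*i+C*A   [C → C * A]
i*i+C*A => i*i+C*A*A   [C → C * A]
i*i+C*A*A => i*i+A*A*A   [C → A]
i*i+A*A*A => i*i+i*A*A   [A → i]
i*i+i*A*A => i*i+i*i*A   [A → i]
i*i+i*i*A => i*i+i*i*i   [A → i]

E=>E+C=>C+C=>C*A+C=>A*A+C=>i*A+C=>i*i+C=>i*i+C*A=>i*i+C*A*A=>i*i+A*A*A=>i*i+i*A*A=>i*i+i*i*A=>i*i+i*i*i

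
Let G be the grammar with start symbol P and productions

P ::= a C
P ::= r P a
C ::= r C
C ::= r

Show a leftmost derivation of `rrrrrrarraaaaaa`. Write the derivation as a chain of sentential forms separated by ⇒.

P ⇒ rPa   [P ::= r P a]
rPa ⇒ rrPaa   [P ::= r P a]
rrPaa ⇒ rrrPaaa   [P ::= r P a]
rrrPaaa ⇒ rrrrPaaaa   [P ::= r P a]
rrrrPaaaa ⇒ rrrrrPaaaaa   [P ::= r P a]
rrrrrPaaaaa ⇒ rrrrrrPaaaaaa   [P ::= r P a]
rrrrrrPaaaaaa ⇒ rrrrrraCaaaaaa   [P ::= a C]
rrrrrraCaaaaaa ⇒ rrrrrrarCaaaaaa   [C ::= r C]
rrrrrrarCaaaaaa ⇒ rrrrrrarraaaaaa   [C ::= r]

P ⇒ rPa ⇒ rrPaa ⇒ rrrPaaa ⇒ rrrrPaaaa ⇒ rrrrrPaaaaa ⇒ rrrrrrPaaaaaa ⇒ rrrrrraCaaaaaa ⇒ rrrrrrarCaaaaaa ⇒ rrrrrrarraaaaaa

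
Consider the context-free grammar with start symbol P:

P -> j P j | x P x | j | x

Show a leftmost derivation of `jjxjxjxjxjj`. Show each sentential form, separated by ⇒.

P ⇒ jPj ⇒ jjPjj ⇒ jjxPxjj ⇒ jjxjPjxjj ⇒ jjxjxPxjxjj ⇒ jjxjxjxjxjj

P ⇒ jPj   [P -> j P j]
jPj ⇒ jjPjj   [P -> j P j]
jjPjj ⇒ jjxPxjj   [P -> x P x]
jjxPxjj ⇒ jjxjPjxjj   [P -> j P j]
jjxjPjxjj ⇒ jjxjxPxjxjj   [P -> x P x]
jjxjxPxjxjj ⇒ jjxjxjxjxjj   [P -> j]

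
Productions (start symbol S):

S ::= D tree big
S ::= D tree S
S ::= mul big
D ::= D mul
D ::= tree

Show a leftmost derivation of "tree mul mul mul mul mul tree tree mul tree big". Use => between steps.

S => D tree S   [S ::= D tree S]
D tree S => D mul tree S   [D ::= D mul]
D mul tree S => D mul mul tree S   [D ::= D mul]
D mul mul tree S => D mul mul mul tree S   [D ::= D mul]
D mul mul mul tree S => D mul mul mul mul tree S   [D ::= D mul]
D mul mul mul mul tree S => D mul mul mul mul mul tree S   [D ::= D mul]
D mul mul mul mul mul tree S => tree mul mul mul mul mul tree S   [D ::= tree]
tree mul mul mul mul mul tree S => tree mul mul mul mul mul tree D tree big   [S ::= D tree big]
tree mul mul mul mul mul tree D tree big => tree mul mul mul mul mul tree D mul tree big   [D ::= D mul]
tree mul mul mul mul mul tree D mul tree big => tree mul mul mul mul mul tree tree mul tree big   [D ::= tree]

S => D tree S => D mul tree S => D mul mul tree S => D mul mul mul tree S => D mul mul mul mul tree S => D mul mul mul mul mul tree S => tree mul mul mul mul mul tree S => tree mul mul mul mul mul tree D tree big => tree mul mul mul mul mul tree D mul tree big => tree mul mul mul mul mul tree tree mul tree big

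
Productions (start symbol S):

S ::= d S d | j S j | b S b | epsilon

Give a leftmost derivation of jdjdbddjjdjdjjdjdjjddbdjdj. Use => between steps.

S => jSj   [S ::= j S j]
jSj => jdSdj   [S ::= d S d]
jdSdj => jdjSjdj   [S ::= j S j]
jdjSjdj => jdjdSdjdj   [S ::= d S d]
jdjdSdjdj => jdjdbSbdjdj   [S ::= b S b]
jdjdbSbdjdj => jdjdbdSdbdjdj   [S ::= d S d]
jdjdbdSdbdjdj => jdjdbddSddbdjdj   [S ::= d S d]
jdjdbddSddbdjdj => jdjdbddjSjddbdjdj   [S ::= j S j]
jdjdbddjSjddbdjdj => jdjdbddjjSjjddbdjdj   [S ::= j S j]
jdjdbddjjSjjddbdjdj => jdjdbddjjdSdjjddbdjdj   [S ::= d S d]
jdjdbddjjdSdjjddbdjdj => jdjdbddjjdjSjdjjddbdjdj   [S ::= j S j]
jdjdbddjjdjSjdjjddbdjdj => jdjdbddjjdjdSdjdjjddbdjdj   [S ::= d S d]
jdjdbddjjdjdSdjdjjddbdjdj => jdjdbddjjdjdjSjdjdjjddbdjdj   [S ::= j S j]
jdjdbddjjdjdjSjdjdjjddbdjdj => jdjdbddjjdjdjjdjdjjddbdjdj   [S ::= epsilon]

S => jSj => jdSdj => jdjSjdj => jdjdSdjdj => jdjdbSbdjdj => jdjdbdSdbdjdj => jdjdbddSddbdjdj => jdjdbddjSjddbdjdj => jdjdbddjjSjjddbdjdj => jdjdbddjjdSdjjddbdjdj => jdjdbddjjdjSjdjjddbdjdj => jdjdbddjjdjdSdjdjjddbdjdj => jdjdbddjjdjdjSjdjdjjddbdjdj => jdjdbddjjdjdjjdjdjjddbdjdj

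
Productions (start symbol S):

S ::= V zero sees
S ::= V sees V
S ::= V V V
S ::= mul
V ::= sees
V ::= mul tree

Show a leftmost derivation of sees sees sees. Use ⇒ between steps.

S ⇒ V sees V ⇒ sees sees V ⇒ sees sees sees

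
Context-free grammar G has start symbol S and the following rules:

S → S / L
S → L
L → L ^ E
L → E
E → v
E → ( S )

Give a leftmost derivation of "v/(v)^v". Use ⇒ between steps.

S ⇒ S/L   [S → S / L]
S/L ⇒ L/L   [S → L]
L/L ⇒ E/L   [L → E]
E/L ⇒ v/L   [E → v]
v/L ⇒ v/L^E   [L → L ^ E]
v/L^E ⇒ v/E^E   [L → E]
v/E^E ⇒ v/(S)^E   [E → ( S )]
v/(S)^E ⇒ v/(L)^E   [S → L]
v/(L)^E ⇒ v/(E)^E   [L → E]
v/(E)^E ⇒ v/(v)^E   [E → v]
v/(v)^E ⇒ v/(v)^v   [E → v]

S⇒S/L⇒L/L⇒E/L⇒v/L⇒v/L^E⇒v/E^E⇒v/(S)^E⇒v/(L)^E⇒v/(E)^E⇒v/(v)^E⇒v/(v)^v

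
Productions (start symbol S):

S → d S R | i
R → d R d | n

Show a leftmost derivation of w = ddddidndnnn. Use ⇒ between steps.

S ⇒ dSR ⇒ ddSRR ⇒ dddSRRR ⇒ ddddSRRRR ⇒ ddddiRRRR ⇒ ddddidRdRRR ⇒ ddddidndRRR ⇒ ddddidndnRR ⇒ ddddidndnnR ⇒ ddddidndnnn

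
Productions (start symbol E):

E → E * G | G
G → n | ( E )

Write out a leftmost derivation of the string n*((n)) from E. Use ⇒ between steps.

E ⇒ E*G   [E → E * G]
E*G ⇒ G*G   [E → G]
G*G ⇒ n*G   [G → n]
n*G ⇒ n*(E)   [G → ( E )]
n*(E) ⇒ n*(G)   [E → G]
n*(G) ⇒ n*((E))   [G → ( E )]
n*((E)) ⇒ n*((G))   [E → G]
n*((G)) ⇒ n*((n))   [G → n]

E ⇒ E*G ⇒ G*G ⇒ n*G ⇒ n*(E) ⇒ n*(G) ⇒ n*((E)) ⇒ n*((G)) ⇒ n*((n))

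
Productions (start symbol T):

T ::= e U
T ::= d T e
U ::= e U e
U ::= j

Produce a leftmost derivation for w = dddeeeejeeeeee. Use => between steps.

T => dTe => ddTee => dddTeee => dddeUeee => dddeeUeeee => dddeeeUeeeee => dddeeeeUeeeeee => dddeeeejeeeeee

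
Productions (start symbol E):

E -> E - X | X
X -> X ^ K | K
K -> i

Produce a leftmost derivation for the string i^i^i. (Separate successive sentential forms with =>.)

E => X => X^K => X^K^K => K^K^K => i^K^K => i^i^K => i^i^i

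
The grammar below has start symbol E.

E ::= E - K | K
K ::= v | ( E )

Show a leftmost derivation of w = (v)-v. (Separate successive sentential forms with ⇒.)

E ⇒ E-K   [E ::= E - K]
E-K ⇒ K-K   [E ::= K]
K-K ⇒ (E)-K   [K ::= ( E )]
(E)-K ⇒ (K)-K   [E ::= K]
(K)-K ⇒ (v)-K   [K ::= v]
(v)-K ⇒ (v)-v   [K ::= v]

E ⇒ E-K ⇒ K-K ⇒ (E)-K ⇒ (K)-K ⇒ (v)-K ⇒ (v)-v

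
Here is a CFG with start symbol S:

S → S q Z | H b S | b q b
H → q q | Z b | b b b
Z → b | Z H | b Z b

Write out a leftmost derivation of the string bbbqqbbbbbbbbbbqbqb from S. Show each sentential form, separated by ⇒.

S ⇒ HbS   [S → H b S]
HbS ⇒ ZbbS   [H → Z b]
ZbbS ⇒ bbbS   [Z → b]
bbbS ⇒ bbbHbS   [S → H b S]
bbbHbS ⇒ bbbqqbS   [H → q q]
bbbqqbS ⇒ bbbqqbSqZ   [S → S q Z]
bbbqqbSqZ ⇒ bbbqqbHbSqZ   [S → H b S]
bbbqqbHbSqZ ⇒ bbbqqbbbbbSqZ   [H → b b b]
bbbqqbbbbbSqZ ⇒ bbbqqbbbbbHbSqZ   [S → H b S]
bbbqqbbbbbHbSqZ ⇒ bbbqqbbbbbbbbbSqZ   [H → b b b]
bbbqqbbbbbbbbbSqZ ⇒ bbbqqbbbbbbbbbbqbqZ   [S → b q b]
bbbqqbbbbbbbbbbqbqZ ⇒ bbbqqbbbbbbbbbbqbqb   [Z → b]

S ⇒ HbS ⇒ ZbbS ⇒ bbbS ⇒ bbbHbS ⇒ bbbqqbS ⇒ bbbqqbSqZ ⇒ bbbqqbHbSqZ ⇒ bbbqqbbbbbSqZ ⇒ bbbqqbbbbbHbSqZ ⇒ bbbqqbbbbbbbbbSqZ ⇒ bbbqqbbbbbbbbbbqbqZ ⇒ bbbqqbbbbbbbbbbqbqb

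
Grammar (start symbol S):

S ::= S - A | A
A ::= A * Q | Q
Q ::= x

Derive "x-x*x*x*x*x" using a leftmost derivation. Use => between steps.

S => S-A => A-A => Q-A => x-A => x-A*Q => x-A*Q*Q => x-A*Q*Q*Q => x-A*Q*Q*Q*Q => x-Q*Q*Q*Q*Q => x-x*Q*Q*Q*Q => x-x*x*Q*Q*Q => x-x*x*x*Q*Q => x-x*x*x*x*Q => x-x*x*x*x*x

S => S-A   [S ::= S - A]
S-A => A-A   [S ::= A]
A-A => Q-A   [A ::= Q]
Q-A => x-A   [Q ::= x]
x-A => x-A*Q   [A ::= A * Q]
x-A*Q => x-A*Q*Q   [A ::= A * Q]
x-A*Q*Q => x-A*Q*Q*Q   [A ::= A * Q]
x-A*Q*Q*Q => x-A*Q*Q*Q*Q   [A ::= A * Q]
x-A*Q*Q*Q*Q => x-Q*Q*Q*Q*Q   [A ::= Q]
x-Q*Q*Q*Q*Q => x-x*Q*Q*Q*Q   [Q ::= x]
x-x*Q*Q*Q*Q => x-x*x*Q*Q*Q   [Q ::= x]
x-x*x*Q*Q*Q => x-x*x*x*Q*Q   [Q ::= x]
x-x*x*x*Q*Q => x-x*x*x*x*Q   [Q ::= x]
x-x*x*x*x*Q => x-x*x*x*x*x   [Q ::= x]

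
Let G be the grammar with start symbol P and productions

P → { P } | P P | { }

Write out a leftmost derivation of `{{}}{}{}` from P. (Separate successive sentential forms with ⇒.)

P⇒PP⇒PPP⇒{P}PP⇒{{}}PP⇒{{}}{}P⇒{{}}{}{}

P ⇒ PP   [P → P P]
PP ⇒ PPP   [P → P P]
PPP ⇒ {P}PP   [P → { P }]
{P}PP ⇒ {{}}PP   [P → { }]
{{}}PP ⇒ {{}}{}P   [P → { }]
{{}}{}P ⇒ {{}}{}{}   [P → { }]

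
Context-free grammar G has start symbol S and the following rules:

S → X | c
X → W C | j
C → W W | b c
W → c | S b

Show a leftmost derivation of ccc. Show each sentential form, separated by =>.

S => X   [S → X]
X => WC   [X → W C]
WC => cC   [W → c]
cC => cWW   [C → W W]
cWW => ccW   [W → c]
ccW => ccc   [W → c]

S => X => WC => cC => cWW => ccW => ccc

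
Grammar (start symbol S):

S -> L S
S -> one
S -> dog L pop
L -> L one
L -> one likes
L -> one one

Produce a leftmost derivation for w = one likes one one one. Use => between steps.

S => L S => one likes S => one likes L S => one likes one one S => one likes one one one

S => L S   [S -> L S]
L S => one likes S   [L -> one likes]
one likes S => one likes L S   [S -> L S]
one likes L S => one likes one one S   [L -> one one]
one likes one one S => one likes one one one   [S -> one]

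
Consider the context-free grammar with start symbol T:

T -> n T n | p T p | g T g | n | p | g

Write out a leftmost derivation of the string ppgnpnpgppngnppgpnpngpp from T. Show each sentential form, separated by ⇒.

T⇒pTp⇒ppTpp⇒ppgTgpp⇒ppgnTngpp⇒ppgnpTpngpp⇒ppgnpnTnpngpp⇒ppgnpnpTpnpngpp⇒ppgnpnpgTgpnpngpp⇒ppgnpnpgpTpgpnpngpp⇒ppgnpnpgppTppgpnpngpp⇒ppgnpnpgppnTnppgpnpngpp⇒ppgnpnpgppngnppgpnpngpp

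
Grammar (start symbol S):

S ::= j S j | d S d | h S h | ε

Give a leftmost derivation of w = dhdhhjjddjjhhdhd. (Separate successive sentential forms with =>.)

S=>dSd=>dhShd=>dhdSdhd=>dhdhShdhd=>dhdhhShhdhd=>dhdhhjSjhhdhd=>dhdhhjjSjjhhdhd=>dhdhhjjdSdjjhhdhd=>dhdhhjjddjjhhdhd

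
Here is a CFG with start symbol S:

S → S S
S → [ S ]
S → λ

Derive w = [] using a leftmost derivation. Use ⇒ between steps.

S ⇒ SS ⇒ SSS ⇒ SSSS ⇒ SSSSS ⇒ SSSSSS ⇒ SSSSSSS ⇒ [S]SSSSSS ⇒ []SSSSSS ⇒ []SSSSS ⇒ []SSSS ⇒ []SSS ⇒ []SS ⇒ []S ⇒ []

S ⇒ SS   [S → S S]
SS ⇒ SSS   [S → S S]
SSS ⇒ SSSS   [S → S S]
SSSS ⇒ SSSSS   [S → S S]
SSSSS ⇒ SSSSSS   [S → S S]
SSSSSS ⇒ SSSSSSS   [S → S S]
SSSSSSS ⇒ [S]SSSSSS   [S → [ S ]]
[S]SSSSSS ⇒ []SSSSSS   [S → λ]
[]SSSSSS ⇒ []SSSSS   [S → λ]
[]SSSSS ⇒ []SSSS   [S → λ]
[]SSSS ⇒ []SSS   [S → λ]
[]SSS ⇒ []SS   [S → λ]
[]SS ⇒ []S   [S → λ]
[]S ⇒ []   [S → λ]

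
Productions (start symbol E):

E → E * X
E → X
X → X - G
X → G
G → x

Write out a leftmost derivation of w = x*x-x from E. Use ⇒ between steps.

E ⇒ E*X   [E → E * X]
E*X ⇒ X*X   [E → X]
X*X ⇒ G*X   [X → G]
G*X ⇒ x*X   [G → x]
x*X ⇒ x*X-G   [X → X - G]
x*X-G ⇒ x*G-G   [X → G]
x*G-G ⇒ x*x-G   [G → x]
x*x-G ⇒ x*x-x   [G → x]

E ⇒ E*X ⇒ X*X ⇒ G*X ⇒ x*X ⇒ x*X-G ⇒ x*G-G ⇒ x*x-G ⇒ x*x-x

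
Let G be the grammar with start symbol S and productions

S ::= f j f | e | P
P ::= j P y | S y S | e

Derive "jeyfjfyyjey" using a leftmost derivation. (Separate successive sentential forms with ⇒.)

S⇒P⇒SyS⇒PyS⇒jPyyS⇒jSySyyS⇒jPySyyS⇒jeySyyS⇒jeyfjfyyS⇒jeyfjfyyP⇒jeyfjfyyjPy⇒jeyfjfyyjey

S ⇒ P   [S ::= P]
P ⇒ SyS   [P ::= S y S]
SyS ⇒ PyS   [S ::= P]
PyS ⇒ jPyyS   [P ::= j P y]
jPyyS ⇒ jSySyyS   [P ::= S y S]
jSySyyS ⇒ jPySyyS   [S ::= P]
jPySyyS ⇒ jeySyyS   [P ::= e]
jeySyyS ⇒ jeyfjfyyS   [S ::= f j f]
jeyfjfyyS ⇒ jeyfjfyyP   [S ::= P]
jeyfjfyyP ⇒ jeyfjfyyjPy   [P ::= j P y]
jeyfjfyyjPy ⇒ jeyfjfyyjey   [P ::= e]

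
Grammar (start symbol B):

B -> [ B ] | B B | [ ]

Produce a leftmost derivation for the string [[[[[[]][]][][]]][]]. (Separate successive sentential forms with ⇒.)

B⇒[B]⇒[BB]⇒[[B]B]⇒[[[B]]B]⇒[[[BB]]B]⇒[[[BBB]]B]⇒[[[[B]BB]]B]⇒[[[[BB]BB]]B]⇒[[[[[B]B]BB]]B]⇒[[[[[[]]B]BB]]B]⇒[[[[[[]][]]BB]]B]⇒[[[[[[]][]][]B]]B]⇒[[[[[[]][]][][]]]B]⇒[[[[[[]][]][][]]][]]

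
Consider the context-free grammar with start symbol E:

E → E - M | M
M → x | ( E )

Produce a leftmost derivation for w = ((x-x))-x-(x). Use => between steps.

E=>E-M=>E-M-M=>M-M-M=>(E)-M-M=>(M)-M-M=>((E))-M-M=>((E-M))-M-M=>((M-M))-M-M=>((x-M))-M-M=>((x-x))-M-M=>((x-x))-x-M=>((x-x))-x-(E)=>((x-x))-x-(M)=>((x-x))-x-(x)

E => E-M   [E → E - M]
E-M => E-M-M   [E → E - M]
E-M-M => M-M-M   [E → M]
M-M-M => (E)-M-M   [M → ( E )]
(E)-M-M => (M)-M-M   [E → M]
(M)-M-M => ((E))-M-M   [M → ( E )]
((E))-M-M => ((E-M))-M-M   [E → E - M]
((E-M))-M-M => ((M-M))-M-M   [E → M]
((M-M))-M-M => ((x-M))-M-M   [M → x]
((x-M))-M-M => ((x-x))-M-M   [M → x]
((x-x))-M-M => ((x-x))-x-M   [M → x]
((x-x))-x-M => ((x-x))-x-(E)   [M → ( E )]
((x-x))-x-(E) => ((x-x))-x-(M)   [E → M]
((x-x))-x-(M) => ((x-x))-x-(x)   [M → x]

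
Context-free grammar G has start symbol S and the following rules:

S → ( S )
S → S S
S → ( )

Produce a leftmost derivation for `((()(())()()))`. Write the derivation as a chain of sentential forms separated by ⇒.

S ⇒ (S) ⇒ ((S)) ⇒ ((SS)) ⇒ ((SSS)) ⇒ ((()SS)) ⇒ ((()SSS)) ⇒ ((()(S)SS)) ⇒ ((()(())SS)) ⇒ ((()(())()S)) ⇒ ((()(())()()))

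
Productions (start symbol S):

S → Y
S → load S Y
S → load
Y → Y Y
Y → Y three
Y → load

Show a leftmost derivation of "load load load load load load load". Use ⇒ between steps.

S ⇒ load S Y   [S → load S Y]
load S Y ⇒ load load S Y Y   [S → load S Y]
load load S Y Y ⇒ load load Y Y Y   [S → Y]
load load Y Y Y ⇒ load load load Y Y   [Y → load]
load load load Y Y ⇒ load load load Y Y Y   [Y → Y Y]
load load load Y Y Y ⇒ load load load Y Y Y Y   [Y → Y Y]
load load load Y Y Y Y ⇒ load load load load Y Y Y   [Y → load]
load load load load Y Y Y ⇒ load load load load load Y Y   [Y → load]
load load load load load Y Y ⇒ load load load load load load Y   [Y → load]
load load load load load load Y ⇒ load load load load load load load   [Y → load]

S ⇒ load S Y ⇒ load load S Y Y ⇒ load load Y Y Y ⇒ load load load Y Y ⇒ load load load Y Y Y ⇒ load load load Y Y Y Y ⇒ load load load load Y Y Y ⇒ load load load load load Y Y ⇒ load load load load load load Y ⇒ load load load load load load load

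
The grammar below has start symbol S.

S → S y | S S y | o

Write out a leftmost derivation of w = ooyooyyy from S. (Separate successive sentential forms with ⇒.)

S ⇒ SSy   [S → S S y]
SSy ⇒ oSy   [S → o]
oSy ⇒ oSSyy   [S → S S y]
oSSyy ⇒ oSySyy   [S → S y]
oSySyy ⇒ ooySyy   [S → o]
ooySyy ⇒ ooySSyyy   [S → S S y]
ooySSyyy ⇒ ooyoSyyy   [S → o]
ooyoSyyy ⇒ ooyooyyy   [S → o]

S ⇒ SSy ⇒ oSy ⇒ oSSyy ⇒ oSySyy ⇒ ooySyy ⇒ ooySSyyy ⇒ ooyoSyyy ⇒ ooyooyyy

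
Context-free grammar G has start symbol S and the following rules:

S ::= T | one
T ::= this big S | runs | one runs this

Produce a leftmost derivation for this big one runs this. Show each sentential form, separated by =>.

S => T => this big S => this big T => this big one runs this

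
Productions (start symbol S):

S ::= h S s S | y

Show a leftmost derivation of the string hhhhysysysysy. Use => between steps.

S => hSsS => hhSsSsS => hhhSsSsSsS => hhhhSsSsSsSsS => hhhhysSsSsSsS => hhhhysysSsSsS => hhhhysysysSsS => hhhhysysysysS => hhhhysysysysy

S => hSsS   [S ::= h S s S]
hSsS => hhSsSsS   [S ::= h S s S]
hhSsSsS => hhhSsSsSsS   [S ::= h S s S]
hhhSsSsSsS => hhhhSsSsSsSsS   [S ::= h S s S]
hhhhSsSsSsSsS => hhhhysSsSsSsS   [S ::= y]
hhhhysSsSsSsS => hhhhysysSsSsS   [S ::= y]
hhhhysysSsSsS => hhhhysysysSsS   [S ::= y]
hhhhysysysSsS => hhhhysysysysS   [S ::= y]
hhhhysysysysS => hhhhysysysysy   [S ::= y]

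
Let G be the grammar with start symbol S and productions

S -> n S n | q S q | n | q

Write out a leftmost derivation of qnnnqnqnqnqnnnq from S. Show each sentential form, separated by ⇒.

S ⇒ qSq   [S -> q S q]
qSq ⇒ qnSnq   [S -> n S n]
qnSnq ⇒ qnnSnnq   [S -> n S n]
qnnSnnq ⇒ qnnnSnnnq   [S -> n S n]
qnnnSnnnq ⇒ qnnnqSqnnnq   [S -> q S q]
qnnnqSqnnnq ⇒ qnnnqnSnqnnnq   [S -> n S n]
qnnnqnSnqnnnq ⇒ qnnnqnqSqnqnnnq   [S -> q S q]
qnnnqnqSqnqnnnq ⇒ qnnnqnqnqnqnnnq   [S -> n]

S ⇒ qSq ⇒ qnSnq ⇒ qnnSnnq ⇒ qnnnSnnnq ⇒ qnnnqSqnnnq ⇒ qnnnqnSnqnnnq ⇒ qnnnqnqSqnqnnnq ⇒ qnnnqnqnqnqnnnq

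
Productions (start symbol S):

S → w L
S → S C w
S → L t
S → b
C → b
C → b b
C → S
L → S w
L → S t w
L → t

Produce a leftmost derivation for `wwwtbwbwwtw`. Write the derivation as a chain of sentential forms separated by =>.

S => wL => wStw => wwLtw => wwSwtw => wwSCwwtw => wwSCwCwwtw => wwwLCwCwwtw => wwwtCwCwwtw => wwwtbwCwwtw => wwwtbwbwwtw

S => wL   [S → w L]
wL => wStw   [L → S t w]
wStw => wwLtw   [S → w L]
wwLtw => wwSwtw   [L → S w]
wwSwtw => wwSCwwtw   [S → S C w]
wwSCwwtw => wwSCwCwwtw   [S → S C w]
wwSCwCwwtw => wwwLCwCwwtw   [S → w L]
wwwLCwCwwtw => wwwtCwCwwtw   [L → t]
wwwtCwCwwtw => wwwtbwCwwtw   [C → b]
wwwtbwCwwtw => wwwtbwbwwtw   [C → b]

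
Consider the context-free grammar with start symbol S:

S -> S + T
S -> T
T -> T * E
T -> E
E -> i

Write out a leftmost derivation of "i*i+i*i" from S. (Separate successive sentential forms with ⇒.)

S ⇒ S+T ⇒ T+T ⇒ T*E+T ⇒ E*E+T ⇒ i*E+T ⇒ i*i+T ⇒ i*i+T*E ⇒ i*i+E*E ⇒ i*i+i*E ⇒ i*i+i*i

S ⇒ S+T   [S -> S + T]
S+T ⇒ T+T   [S -> T]
T+T ⇒ T*E+T   [T -> T * E]
T*E+T ⇒ E*E+T   [T -> E]
E*E+T ⇒ i*E+T   [E -> i]
i*E+T ⇒ i*i+T   [E -> i]
i*i+T ⇒ i*i+T*E   [T -> T * E]
i*i+T*E ⇒ i*i+E*E   [T -> E]
i*i+E*E ⇒ i*i+i*E   [E -> i]
i*i+i*E ⇒ i*i+i*i   [E -> i]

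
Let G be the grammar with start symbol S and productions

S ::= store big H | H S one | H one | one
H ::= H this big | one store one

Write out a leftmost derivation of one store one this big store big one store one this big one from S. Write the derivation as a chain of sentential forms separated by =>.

S => H S one => H this big S one => one store one this big S one => one store one this big store big H one => one store one this big store big H this big one => one store one this big store big one store one this big one

S => H S one   [S ::= H S one]
H S one => H this big S one   [H ::= H this big]
H this big S one => one store one this big S one   [H ::= one store one]
one store one this big S one => one store one this big store big H one   [S ::= store big H]
one store one this big store big H one => one store one this big store big H this big one   [H ::= H this big]
one store one this big store big H this big one => one store one this big store big one store one this big one   [H ::= one store one]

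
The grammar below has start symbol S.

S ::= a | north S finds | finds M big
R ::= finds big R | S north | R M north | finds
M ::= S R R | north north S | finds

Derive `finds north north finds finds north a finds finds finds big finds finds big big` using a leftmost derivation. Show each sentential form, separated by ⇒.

S ⇒ finds M big   [S ::= finds M big]
finds M big ⇒ finds north north S big   [M ::= north north S]
finds north north S big ⇒ finds north north finds M big big   [S ::= finds M big]
finds north north finds M big big ⇒ finds north north finds S R R big big   [M ::= S R R]
finds north north finds S R R big big ⇒ finds north north finds finds M big R R big big   [S ::= finds M big]
finds north north finds finds M big R R big big ⇒ finds north north finds finds S R R big R R big big   [M ::= S R R]
finds north north finds finds S R R big R R big big ⇒ finds north north finds finds north S finds R R big R R big big   [S ::= north S finds]
finds north north finds finds north S finds R R big R R big big ⇒ finds north north finds finds north a finds R R big R R big big   [S ::= a]
finds north north finds finds north a finds R R big R R big big ⇒ finds north north finds finds north a finds finds R big R R big big   [R ::= finds]
finds north north finds finds north a finds finds R big R R big big ⇒ finds north north finds finds north a finds finds finds big R R big big   [R ::= finds]
finds north north finds finds north a finds finds finds big R R big big ⇒ finds north north finds finds north a finds finds finds big finds R big big   [R ::= finds]
finds north north finds finds north a finds finds finds big finds R big big ⇒ finds north north finds finds north a finds finds finds big finds finds big big   [R ::= finds]

S ⇒ finds M big ⇒ finds north north S big ⇒ finds north north finds M big big ⇒ finds north north finds S R R big big ⇒ finds north north finds finds M big R R big big ⇒ finds north north finds finds S R R big R R big big ⇒ finds north north finds finds north S finds R R big R R big big ⇒ finds north north finds finds north a finds R R big R R big big ⇒ finds north north finds finds north a finds finds R big R R big big ⇒ finds north north finds finds north a finds finds finds big R R big big ⇒ finds north north finds finds north a finds finds finds big finds R big big ⇒ finds north north finds finds north a finds finds finds big finds finds big big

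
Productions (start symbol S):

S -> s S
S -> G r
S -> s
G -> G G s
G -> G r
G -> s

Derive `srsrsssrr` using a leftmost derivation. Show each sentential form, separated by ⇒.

S ⇒ Gr   [S -> G r]
Gr ⇒ Grr   [G -> G r]
Grr ⇒ GGsrr   [G -> G G s]
GGsrr ⇒ GGsGsrr   [G -> G G s]
GGsGsrr ⇒ GrGsGsrr   [G -> G r]
GrGsGsrr ⇒ srGsGsrr   [G -> s]
srGsGsrr ⇒ srGrsGsrr   [G -> G r]
srGrsGsrr ⇒ srsrsGsrr   [G -> s]
srsrsGsrr ⇒ srsrsssrr   [G -> s]

S⇒Gr⇒Grr⇒GGsrr⇒GGsGsrr⇒GrGsGsrr⇒srGsGsrr⇒srGrsGsrr⇒srsrsGsrr⇒srsrsssrr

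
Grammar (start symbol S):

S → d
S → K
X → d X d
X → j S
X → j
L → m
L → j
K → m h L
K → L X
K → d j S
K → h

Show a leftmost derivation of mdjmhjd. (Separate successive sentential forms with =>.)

S=>K=>LX=>mX=>mdXd=>mdjSd=>mdjKd=>mdjmhLd=>mdjmhjd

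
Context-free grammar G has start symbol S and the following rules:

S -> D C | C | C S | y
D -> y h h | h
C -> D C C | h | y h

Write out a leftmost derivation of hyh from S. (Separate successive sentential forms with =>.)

S => DC => hC => hyh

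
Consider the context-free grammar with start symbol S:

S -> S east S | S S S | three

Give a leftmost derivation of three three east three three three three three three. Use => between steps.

S => S S S   [S -> S S S]
S S S => three S S   [S -> three]
three S S => three S S S S   [S -> S S S]
three S S S S => three S S S S S S   [S -> S S S]
three S S S S S S => three S east S S S S S S   [S -> S east S]
three S east S S S S S S => three three east S S S S S S   [S -> three]
three three east S S S S S S => three three east three S S S S S   [S -> three]
three three east three S S S S S => three three east three three S S S S   [S -> three]
three three east three three S S S S => three three east three three three S S S   [S -> three]
three three east three three three S S S => three three east three three three three S S   [S -> three]
three three east three three three three S S => three three east three three three three three S   [S -> three]
three three east three three three three three S => three three east three three three three three three   [S -> three]

S => S S S => three S S => three S S S S => three S S S S S S => three S east S S S S S S => three three east S S S S S S => three three east three S S S S S => three three east three three S S S S => three three east three three three S S S => three three east three three three three S S => three three east three three three three three S => three three east three three three three three three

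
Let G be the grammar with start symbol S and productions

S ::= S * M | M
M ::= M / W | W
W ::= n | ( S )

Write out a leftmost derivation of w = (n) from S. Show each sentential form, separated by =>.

S => M => W => (S) => (M) => (W) => (n)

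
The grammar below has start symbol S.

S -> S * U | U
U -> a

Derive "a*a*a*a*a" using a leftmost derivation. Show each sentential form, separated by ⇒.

S⇒S*U⇒S*U*U⇒S*U*U*U⇒S*U*U*U*U⇒U*U*U*U*U⇒a*U*U*U*U⇒a*a*U*U*U⇒a*a*a*U*U⇒a*a*a*a*U⇒a*a*a*a*a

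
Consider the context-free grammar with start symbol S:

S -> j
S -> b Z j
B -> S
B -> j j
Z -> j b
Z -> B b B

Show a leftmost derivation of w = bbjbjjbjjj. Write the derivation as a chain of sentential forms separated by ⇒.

S ⇒ bZj ⇒ bBbBj ⇒ bSbBj ⇒ bbZjbBj ⇒ bbBbBjbBj ⇒ bbSbBjbBj ⇒ bbjbBjbBj ⇒ bbjbSjbBj ⇒ bbjbjjbBj ⇒ bbjbjjbjjj

S ⇒ bZj   [S -> b Z j]
bZj ⇒ bBbBj   [Z -> B b B]
bBbBj ⇒ bSbBj   [B -> S]
bSbBj ⇒ bbZjbBj   [S -> b Z j]
bbZjbBj ⇒ bbBbBjbBj   [Z -> B b B]
bbBbBjbBj ⇒ bbSbBjbBj   [B -> S]
bbSbBjbBj ⇒ bbjbBjbBj   [S -> j]
bbjbBjbBj ⇒ bbjbSjbBj   [B -> S]
bbjbSjbBj ⇒ bbjbjjbBj   [S -> j]
bbjbjjbBj ⇒ bbjbjjbjjj   [B -> j j]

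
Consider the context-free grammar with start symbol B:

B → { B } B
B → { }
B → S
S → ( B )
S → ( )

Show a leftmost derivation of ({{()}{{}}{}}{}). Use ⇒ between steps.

B ⇒ S ⇒ (B) ⇒ ({B}B) ⇒ ({{B}B}B) ⇒ ({{S}B}B) ⇒ ({{()}B}B) ⇒ ({{()}{B}B}B) ⇒ ({{()}{{}}B}B) ⇒ ({{()}{{}}{}}B) ⇒ ({{()}{{}}{}}{})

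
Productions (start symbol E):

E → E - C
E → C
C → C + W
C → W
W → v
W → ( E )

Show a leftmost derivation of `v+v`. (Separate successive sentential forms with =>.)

E=>C=>C+W=>W+W=>v+W=>v+v

E => C   [E → C]
C => C+W   [C → C + W]
C+W => W+W   [C → W]
W+W => v+W   [W → v]
v+W => v+v   [W → v]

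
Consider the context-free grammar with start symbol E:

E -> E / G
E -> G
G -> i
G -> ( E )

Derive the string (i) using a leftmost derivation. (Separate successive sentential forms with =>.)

E => G   [E -> G]
G => (E)   [G -> ( E )]
(E) => (G)   [E -> G]
(G) => (i)   [G -> i]

E=>G=>(E)=>(G)=>(i)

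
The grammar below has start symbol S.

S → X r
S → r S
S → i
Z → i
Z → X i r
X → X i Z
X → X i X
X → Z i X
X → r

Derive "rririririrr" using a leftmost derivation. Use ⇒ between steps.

S ⇒ rS   [S → r S]
rS ⇒ rXr   [S → X r]
rXr ⇒ rZiXr   [X → Z i X]
rZiXr ⇒ rXiriXr   [Z → X i r]
rXiriXr ⇒ rZiXiriXr   [X → Z i X]
rZiXiriXr ⇒ rXiriXiriXr   [Z → X i r]
rXiriXiriXr ⇒ rririXiriXr   [X → r]
rririXiriXr ⇒ rririririXr   [X → r]
rririririXr ⇒ rririririrr   [X → r]

S⇒rS⇒rXr⇒rZiXr⇒rXiriXr⇒rZiXiriXr⇒rXiriXiriXr⇒rririXiriXr⇒rririririXr⇒rririririrr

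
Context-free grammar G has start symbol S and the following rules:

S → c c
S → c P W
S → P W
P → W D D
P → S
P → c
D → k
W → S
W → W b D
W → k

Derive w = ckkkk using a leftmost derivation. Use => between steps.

S => cPW => cWDDW => ckDDW => ckkDW => ckkkW => ckkkk

S => cPW   [S → c P W]
cPW => cWDDW   [P → W D D]
cWDDW => ckDDW   [W → k]
ckDDW => ckkDW   [D → k]
ckkDW => ckkkW   [D → k]
ckkkW => ckkkk   [W → k]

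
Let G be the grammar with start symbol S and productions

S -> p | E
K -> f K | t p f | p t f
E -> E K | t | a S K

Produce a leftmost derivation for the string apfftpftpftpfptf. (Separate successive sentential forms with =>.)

S => E => EK => EKK => EKKK => aSKKKK => apKKKK => apfKKKK => apffKKKK => apfftpfKKK => apfftpftpfKK => apfftpftpftpfK => apfftpftpftpfptf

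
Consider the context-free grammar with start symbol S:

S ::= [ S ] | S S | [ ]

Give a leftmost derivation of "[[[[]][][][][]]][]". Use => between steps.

S => SS => [S]S => [[S]]S => [[SS]]S => [[SSS]]S => [[SSSS]]S => [[SSSSS]]S => [[[S]SSSS]]S => [[[[]]SSSS]]S => [[[[]][]SSS]]S => [[[[]][][]SS]]S => [[[[]][][][]S]]S => [[[[]][][][][]]]S => [[[[]][][][][]]][]

S => SS   [S ::= S S]
SS => [S]S   [S ::= [ S ]]
[S]S => [[S]]S   [S ::= [ S ]]
[[S]]S => [[SS]]S   [S ::= S S]
[[SS]]S => [[SSS]]S   [S ::= S S]
[[SSS]]S => [[SSSS]]S   [S ::= S S]
[[SSSS]]S => [[SSSSS]]S   [S ::= S S]
[[SSSSS]]S => [[[S]SSSS]]S   [S ::= [ S ]]
[[[S]SSSS]]S => [[[[]]SSSS]]S   [S ::= [ ]]
[[[[]]SSSS]]S => [[[[]][]SSS]]S   [S ::= [ ]]
[[[[]][]SSS]]S => [[[[]][][]SS]]S   [S ::= [ ]]
[[[[]][][]SS]]S => [[[[]][][][]S]]S   [S ::= [ ]]
[[[[]][][][]S]]S => [[[[]][][][][]]]S   [S ::= [ ]]
[[[[]][][][][]]]S => [[[[]][][][][]]][]   [S ::= [ ]]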